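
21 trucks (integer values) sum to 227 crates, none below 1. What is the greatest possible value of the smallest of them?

The average is 227/21 < 11, so some value is ≤ 10.
Achievable: 4 of them at 10 and 17 at 11 total 227.

10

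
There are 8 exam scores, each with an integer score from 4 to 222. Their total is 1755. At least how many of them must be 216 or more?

5

Suppose at most 8 − j of them reach 216; then j values are ≤ 215 and the rest ≤ 222.
The total is then ≤ 215·j + 222·(8 − j) = 1776 − 7j. For this to be ≥ 1755 we need j ≤ 3, so at least 8 − 3 = 5 must reach 216.
Exactly 5 works: 5 values at 222 and 3 at 215 total 1755.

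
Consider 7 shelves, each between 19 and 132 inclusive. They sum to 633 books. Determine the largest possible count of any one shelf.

132

Maximizing one value means minimizing the remaining 6.
The other 6 contribute at least 6 × 19 = 114, leaving at most 633 − 114 = 519.
But each shelf is capped at 132, so the maximum is 132.
Achievable: one at 132 and the other 6 totalling 501, which fits since 6 × 19 ≤ 501 ≤ 6 × 132.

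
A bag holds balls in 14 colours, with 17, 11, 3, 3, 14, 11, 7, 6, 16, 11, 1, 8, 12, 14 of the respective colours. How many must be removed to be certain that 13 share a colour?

122

In the worst case you take as many as possible of each colour without reaching 13: 12 + 11 + 3 + 3 + 12 + 11 + 7 + 6 + 12 + 11 + 1 + 8 + 12 + 12 = 121.
The next one must give 13 of some colour, so 121 + 1 = 122.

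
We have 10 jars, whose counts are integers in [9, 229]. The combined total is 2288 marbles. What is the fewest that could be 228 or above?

9

If only k of them are at least 228, the other 10 − k are at most 227, so the total is at most k·229 + (10 − k)·227.
This must reach 2288, so k·229 + (10 − k)·227 ≥ 2288, giving k ≥ 9.
Exactly 9 works: 9 values at 229 and 1 at 227 total 2288.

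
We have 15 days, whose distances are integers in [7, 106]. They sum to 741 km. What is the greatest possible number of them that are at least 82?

With k values at 82 or above and the rest at least 7, the sum is at least 105 + 75k.
Since the sum is 741, we need 75k ≤ 636, i.e. k ≤ 8.
k = 8 is achieved by 8 values at 82 and 7 at 7, total 705; add 36 to one value (staying below 82) to reach 741.

8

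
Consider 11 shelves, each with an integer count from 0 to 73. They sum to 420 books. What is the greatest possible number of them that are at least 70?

6

Suppose k of them are at least 70. Those contribute at least 70 each and the other 11 − k at least 0 each.
So the total is at least 70k + 0(11 − k) = 0 + 70k. This must be ≤ 420, giving k ≤ 6.
k = 6 is achieved by 6 values at 70 and 5 at 0, total 420.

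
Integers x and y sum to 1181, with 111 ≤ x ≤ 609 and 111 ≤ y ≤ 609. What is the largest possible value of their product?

xy = x(1181 − x) is maximized when x is as near 1181/2 as the bounds allow.
Taking x = 590 and y = 591 (both in [111, 609]) gives xy = 348690.

348690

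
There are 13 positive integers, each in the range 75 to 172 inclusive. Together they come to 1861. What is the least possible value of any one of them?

To make one integer as small as possible, make the other 12 as large as possible.
The other 12 can take up 12 × 172 = 2064 ≥ 1861 − 75, so one integer can sit at its floor of 75.
Achievable: one at 75 and the other 12 totalling 1786, which fits since 12 × 75 ≤ 1786 ≤ 12 × 172.

75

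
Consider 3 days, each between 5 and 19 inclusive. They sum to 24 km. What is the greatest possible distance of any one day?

Maximizing one value means minimizing the remaining 2.
The other 2 contribute at least 2 × 5 = 10, leaving at most 24 − 10 = 14.
Since 14 ≤ 19, this is achievable: one at 14 and 2 at 5.

14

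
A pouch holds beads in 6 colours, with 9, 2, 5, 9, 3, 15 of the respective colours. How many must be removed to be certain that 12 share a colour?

In the worst case you take as many as possible of each colour without reaching 12: 9 + 2 + 5 + 9 + 3 + 11 = 39.
The next one must give 12 of some colour, so 39 + 1 = 40.

40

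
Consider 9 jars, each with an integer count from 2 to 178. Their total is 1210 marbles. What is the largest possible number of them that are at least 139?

With k values at 139 or above and the rest at least 2, the sum is at least 18 + 137k.
Since the sum is 1210, we need 137k ≤ 1192, i.e. k ≤ 8.
k = 8 is achieved by 8 values at 139 and 1 at 2, total 1114; add 96 to one value (staying below 139) to reach 1210.

8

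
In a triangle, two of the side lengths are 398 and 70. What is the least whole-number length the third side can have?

The third side must exceed |398 − 70| = 328.
The smallest integer above 328 is 329.

329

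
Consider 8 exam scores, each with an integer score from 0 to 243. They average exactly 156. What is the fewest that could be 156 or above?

1

The total is 8 × 156 = 1248.
Suppose at most 8 − j of them reach 156; then j values are ≤ 155 and the rest ≤ 243.
The total is then ≤ 155·j + 243·(8 − j) = 1944 − 88j. For this to be ≥ 1248 we need j ≤ 7, so at least 8 − 7 = 1 must reach 156.
Exactly 1 works: 1 value at 243 and 7 at 155 total 1328; lower one of the high values by 80 (still ≥ 156) to hit 1248.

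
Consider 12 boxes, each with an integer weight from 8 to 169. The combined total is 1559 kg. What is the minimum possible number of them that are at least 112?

4

Suppose at most 12 − j of them reach 112; then j values are ≤ 111 and the rest ≤ 169.
The total is then ≤ 111·j + 169·(12 − j) = 2028 − 58j. For this to be ≥ 1559 we need j ≤ 8, so at least 12 − 8 = 4 must reach 112.
Exactly 4 works: 4 values at 169 and 8 at 111 total 1564; lower one of the high values by 5 (still ≥ 112) to hit 1559.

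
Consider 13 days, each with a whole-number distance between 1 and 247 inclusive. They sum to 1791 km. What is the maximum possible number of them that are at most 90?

Suppose k of them are at most 90. Those contribute at most 90 each and the rest at most 247 each.
So the total is at most 90k + 247(13 − k) = 3211 − 157k. This must still be ≥ 1791, so k ≤ 9.
k = 9 is achieved by 9 values at 90 and 4 at 247, total 1798; lower one of the 247's by 7 (still > 90) to reach 1791.

9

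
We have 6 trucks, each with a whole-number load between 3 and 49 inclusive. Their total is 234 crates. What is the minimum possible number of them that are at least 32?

If only k of them are at least 32, the other 6 − k are at most 31, so the total is at most k·49 + (6 − k)·31.
This must reach 234, so k·49 + (6 − k)·31 ≥ 234, giving k ≥ 3.
Exactly 3 works: 3 values at 49 and 3 at 31 total 240; lower one of the high values by 6 (still ≥ 32) to hit 234.

3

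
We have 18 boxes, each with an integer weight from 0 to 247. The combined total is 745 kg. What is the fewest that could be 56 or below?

If only k of them are at most 56, the other 18 − k are at least 57, so the total is at least (18 − k)·57 + k·0.
This is ≤ 745, so (18 − k)·57 + 0k ≤ 745, which gives k ≥ 5.
Exactly 5 works: 5 values at 0 and 13 at 57 total 741; raise one of the low values by 4 (still ≤ 56) to hit 745.

5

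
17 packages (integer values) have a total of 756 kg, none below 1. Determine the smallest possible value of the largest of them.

The 17 values sum to 756, so their maximum is at least ⌈756/17⌉ = 45.
Achievable: 8 of them at 45 and 9 at 44 total 756.

45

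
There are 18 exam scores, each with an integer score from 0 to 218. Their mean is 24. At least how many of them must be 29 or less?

The total is 18 × 24 = 432.
Each value above 29 is at least 30, contributing at least 30 − 0 = 30 above the floor 0.
The sum exceeds the floor total 0 by 432, so at most ⌊432/30⌋ = 14 exceed 29, and at least 4 are ≤ 29.
Exactly 4 works: 4 values at 0 and 14 at 30 total 420; raise one of the low values by 12 (still ≤ 29) to hit 432.

4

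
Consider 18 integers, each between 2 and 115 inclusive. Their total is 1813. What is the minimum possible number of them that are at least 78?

12

Suppose at most 18 − j of them reach 78; then j values are ≤ 77 and the rest ≤ 115.
The total is then ≤ 77·j + 115·(18 − j) = 2070 − 38j. For this to be ≥ 1813 we need j ≤ 6, so at least 18 − 6 = 12 must reach 78.
Exactly 12 works: 12 values at 115 and 6 at 77 total 1842; lower one of the high values by 29 (still ≥ 78) to hit 1813.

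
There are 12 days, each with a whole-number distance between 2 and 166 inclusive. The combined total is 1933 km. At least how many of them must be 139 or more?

Each value short of 139 is at most 138, costing at least 166 − 138 = 28 against the maximum total of 1992.
We can afford to lose at most 1992 − 1933 = 59, so at most ⌊59/28⌋ = 2 fall short, and at least 10 are ≥ 139.
Exactly 10 works: 10 values at 166 and 2 at 138 total 1936; lower one of the high values by 3 (still ≥ 139) to hit 1933.

10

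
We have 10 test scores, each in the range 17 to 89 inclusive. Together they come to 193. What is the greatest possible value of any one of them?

40

To make one score as large as possible, make the other 9 as small as possible.
The other 9 contribute at least 9 × 17 = 153, leaving at most 193 − 153 = 40.
Since 40 ≤ 89, this is achievable: one at 40 and 9 at 17.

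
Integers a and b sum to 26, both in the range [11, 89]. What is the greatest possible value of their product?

With a + b fixed, ab peaks when the two are closest together.
Taking a = 13 and b = 13 (both in [11, 89]) gives ab = 169.

169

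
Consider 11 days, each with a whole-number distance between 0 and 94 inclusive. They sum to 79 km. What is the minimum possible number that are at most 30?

Each value above 30 is at least 31, contributing at least 31 − 0 = 31 above the floor 0.
The sum exceeds the floor total 0 by 79, so at most ⌊79/31⌋ = 2 exceed 30, and at least 9 are ≤ 30.
Exactly 9 works: 9 values at 0 and 2 at 31 total 62; raise one of the low values by 17 (still ≤ 30) to hit 79.

9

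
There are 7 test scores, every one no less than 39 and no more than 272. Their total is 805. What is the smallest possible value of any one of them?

Minimizing one value means maximizing the remaining 6.
The other 6 can take up 6 × 272 = 1632 ≥ 805 − 39, so one score can sit at its floor of 39.
Achievable: one at 39 and the other 6 totalling 766, which fits since 6 × 39 ≤ 766 ≤ 6 × 272.

39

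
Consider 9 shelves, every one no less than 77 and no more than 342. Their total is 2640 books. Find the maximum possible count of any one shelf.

Maximizing one value means minimizing the remaining 8.
The other 8 contribute at least 8 × 77 = 616, leaving at most 2640 − 616 = 2024.
But each shelf is capped at 342, so the maximum is 342.
Achievable: one at 342 and the other 8 totalling 2298, which fits since 8 × 77 ≤ 2298 ≤ 8 × 342.

342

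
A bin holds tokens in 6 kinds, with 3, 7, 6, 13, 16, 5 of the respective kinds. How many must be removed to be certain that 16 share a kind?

50

In the worst case you take as many as possible of each kind without reaching 16: 3 + 7 + 6 + 13 + 15 + 5 = 49.
The next one must give 16 of some kind, so 49 + 1 = 50.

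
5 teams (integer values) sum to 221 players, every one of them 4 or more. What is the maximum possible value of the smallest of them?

If every one of the 5 were at least 45, the total would be at least 5 × 45 = 225 > 221.
Equality holds with 4 values of 44 and 1 value of 45.

44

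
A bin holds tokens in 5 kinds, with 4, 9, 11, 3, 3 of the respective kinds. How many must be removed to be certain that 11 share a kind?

In the worst case you take as many as possible of each kind without reaching 11: 4 + 9 + 10 + 3 + 3 = 29.
The next one must give 11 of some kind, so 29 + 1 = 30.

30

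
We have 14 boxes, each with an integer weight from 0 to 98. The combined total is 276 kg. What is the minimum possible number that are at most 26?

Each value above 26 is at least 27, contributing at least 27 − 0 = 27 above the floor 0.
The sum exceeds the floor total 0 by 276, so at most ⌊276/27⌋ = 10 exceed 26, and at least 4 are ≤ 26.
Exactly 4 works: 4 values at 0 and 10 at 27 total 270; raise one of the low values by 6 (still ≤ 26) to hit 276.

4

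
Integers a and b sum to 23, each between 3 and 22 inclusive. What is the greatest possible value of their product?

132

With a + b fixed, ab peaks when the two are closest together.
Taking a = 11 and b = 12 (both in [3, 22]) gives ab = 132.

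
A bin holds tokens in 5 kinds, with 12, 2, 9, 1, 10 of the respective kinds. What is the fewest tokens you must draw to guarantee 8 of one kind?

25

In the worst case you take as many as possible of each kind without reaching 8: 7 + 2 + 7 + 1 + 7 = 24.
The next one must give 8 of some kind, so 24 + 1 = 25.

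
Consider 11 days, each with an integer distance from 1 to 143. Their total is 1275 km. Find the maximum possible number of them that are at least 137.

With k values at 137 or above and the rest at least 1, the sum is at least 11 + 136k.
Since the sum is 1275, we need 136k ≤ 1264, i.e. k ≤ 9.
k = 9 is achieved by 9 values at 137 and 2 at 1, total 1235; add 40 to one value (staying below 137) to reach 1275.

9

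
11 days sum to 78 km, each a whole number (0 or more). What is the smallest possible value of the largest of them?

8

The 11 values sum to 78, so their maximum is at least ⌈78/11⌉ = 8.
Taking 10 copies of 7 and 1 copy of 8 gives exactly 78, so 8 is attained.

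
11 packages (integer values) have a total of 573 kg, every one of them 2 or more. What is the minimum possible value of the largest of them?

Some value must be at least ⌈573/11⌉ = 53, since 11 × 52 = 572 < 573.
Achievable: 1 of them at 53 and 10 at 52 total 573.

53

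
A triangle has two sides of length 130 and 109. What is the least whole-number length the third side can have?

The third side must exceed |130 − 109| = 21.
The smallest integer above 21 is 22.

22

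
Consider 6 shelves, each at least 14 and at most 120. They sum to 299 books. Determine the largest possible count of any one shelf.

120

To make one shelf as large as possible, make the other 5 as small as possible.
The other 5 contribute at least 5 × 14 = 70, leaving at most 299 − 70 = 229.
But each shelf is capped at 120, so the maximum is 120.
Achievable: one at 120 and the other 5 totalling 179, which fits since 5 × 14 ≤ 179 ≤ 5 × 120.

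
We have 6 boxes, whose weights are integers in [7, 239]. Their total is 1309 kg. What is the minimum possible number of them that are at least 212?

Each value short of 212 is at most 211, costing at least 239 − 211 = 28 against the maximum total of 1434.
We can afford to lose at most 1434 − 1309 = 125, so at most ⌊125/28⌋ = 4 fall short, and at least 2 are ≥ 212.
Exactly 2 works: 2 values at 239 and 4 at 211 total 1322; lower one of the high values by 13 (still ≥ 212) to hit 1309.

2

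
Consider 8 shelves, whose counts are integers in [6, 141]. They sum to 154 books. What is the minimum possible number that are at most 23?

Let j be the number exceeding 23. Then the total is ≥ 24·j + 6·(8 − j) = 48 + 18j.
So 18j ≤ 106 and j ≤ 5; hence at least 8 − 5 = 3 are ≤ 23.
Exactly 3 works: 3 values at 6 and 5 at 24 total 138; raise one of the low values by 16 (still ≤ 23) to hit 154.

3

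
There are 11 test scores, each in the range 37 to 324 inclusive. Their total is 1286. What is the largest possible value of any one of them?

To make one score as large as possible, make the other 10 as small as possible.
The other 10 contribute at least 10 × 37 = 370, leaving at most 1286 − 370 = 916.
But each score is capped at 324, so the maximum is 324.
Achievable: one at 324 and the other 10 totalling 962, which fits since 10 × 37 ≤ 962 ≤ 10 × 324.

324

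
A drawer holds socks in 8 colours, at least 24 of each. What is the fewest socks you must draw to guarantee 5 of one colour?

33

You could draw 4 of every colour without reaching 5 of any — 32 in all.
One more forces 5 of some colour, so 32 + 1 = 33.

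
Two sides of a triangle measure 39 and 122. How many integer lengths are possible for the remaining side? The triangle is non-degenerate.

The triangle inequality gives |39 − 122| < c < 39 + 122, i.e. 83 < c < 161.
So c can be any integer from 84 to 160: 77 values.

77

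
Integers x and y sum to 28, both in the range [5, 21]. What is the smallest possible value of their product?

147

Since x + y is fixed, pushing one of them to its bound minimizes the product.
At the endpoint x = 7, y = 28 − 7 = 21, so xy = 7 × 21 = 147.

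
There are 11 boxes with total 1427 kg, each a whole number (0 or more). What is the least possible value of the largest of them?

130

The average is 1427/11 > 129, so not all 11 can be 129 or less; the largest is ≥ 130.
Taking 3 copies of 129 and 8 copies of 130 gives exactly 1427, so 130 is attained.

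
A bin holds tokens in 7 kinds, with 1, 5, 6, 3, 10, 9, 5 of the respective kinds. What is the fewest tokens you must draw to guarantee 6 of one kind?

30

In the worst case you take as many as possible of each kind without reaching 6: 1 + 5 + 5 + 3 + 5 + 5 + 5 = 29.
The next one must give 6 of some kind, so 29 + 1 = 30.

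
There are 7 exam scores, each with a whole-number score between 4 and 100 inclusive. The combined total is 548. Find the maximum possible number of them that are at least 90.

6

If k of the values are ≥ 90, the total is ≥ 90k + 4(7 − k).
Setting 90k + 4(7 − k) ≤ 548 gives 86k ≤ 520, so k ≤ 6.
k = 6 is achieved by 6 values at 90 and 1 at 4, total 544; add 4 to one value (staying below 90) to reach 548.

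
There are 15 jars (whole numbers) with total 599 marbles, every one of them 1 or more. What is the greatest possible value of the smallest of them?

If every one of the 15 were at least 40, the total would be at least 15 × 40 = 600 > 599.
Achievable: 1 of them at 39 and 14 at 40 total 599.

39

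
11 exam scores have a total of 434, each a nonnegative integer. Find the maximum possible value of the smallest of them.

The 11 values sum to 434, so their minimum is at most ⌊434/11⌋ = 39.
Achievable: 6 of them at 39 and 5 at 40 total 434.

39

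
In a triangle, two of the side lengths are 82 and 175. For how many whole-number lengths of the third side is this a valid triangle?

163

The triangle inequality gives |82 − 175| < c < 82 + 175, i.e. 93 < c < 257.
So c can be any integer from 94 to 256: 163 values.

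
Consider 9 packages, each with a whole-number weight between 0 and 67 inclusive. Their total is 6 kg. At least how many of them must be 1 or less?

6

Let j be the number exceeding 1. Then the total is ≥ 2·j + 0·(9 − j) = 0 + 2j.
So 2j ≤ 6 and j ≤ 3; hence at least 9 − 3 = 6 are ≤ 1.
Exactly 6 works: 6 values at 0 and 3 at 2 total 6.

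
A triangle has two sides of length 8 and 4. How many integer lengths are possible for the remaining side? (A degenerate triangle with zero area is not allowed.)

7

The triangle inequality gives |8 − 4| < c < 8 + 4, i.e. 4 < c < 12.
So c can be any integer from 5 to 11: 7 values.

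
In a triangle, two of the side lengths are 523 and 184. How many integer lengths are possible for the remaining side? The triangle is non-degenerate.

367

The triangle inequality gives |523 − 184| < c < 523 + 184, i.e. 339 < c < 707.
So c can be any integer from 340 to 706: 367 values.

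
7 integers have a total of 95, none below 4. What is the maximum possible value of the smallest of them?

The average is 95/7 < 14, so some value is ≤ 13.
Equality holds with 3 values of 13 and 4 values of 14.

13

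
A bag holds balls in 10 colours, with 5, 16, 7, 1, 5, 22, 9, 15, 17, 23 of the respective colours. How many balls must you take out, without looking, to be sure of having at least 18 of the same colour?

110

In the worst case you take as many as possible of each colour without reaching 18: 5 + 16 + 7 + 1 + 5 + 17 + 9 + 15 + 17 + 17 = 109.
The next one must give 18 of some colour, so 109 + 1 = 110.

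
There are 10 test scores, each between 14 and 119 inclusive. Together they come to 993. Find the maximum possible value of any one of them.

To make one score as large as possible, make the other 9 as small as possible.
The other 9 contribute at least 9 × 14 = 126, leaving at most 993 − 126 = 867.
But each score is capped at 119, so the maximum is 119.
Achievable: one at 119 and the other 9 totalling 874, which fits since 9 × 14 ≤ 874 ≤ 9 × 119.

119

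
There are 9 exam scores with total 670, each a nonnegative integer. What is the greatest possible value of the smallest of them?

74

If every one of the 9 were at least 75, the total would be at least 9 × 75 = 675 > 670.
Equality holds with 5 values of 74 and 4 values of 75.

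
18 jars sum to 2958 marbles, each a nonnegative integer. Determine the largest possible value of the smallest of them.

164

The 18 values sum to 2958, so their minimum is at most ⌊2958/18⌋ = 164.
Achievable: 12 of them at 164 and 6 at 165 total 2958.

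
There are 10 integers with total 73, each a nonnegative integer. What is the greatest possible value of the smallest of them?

The average is 73/10 < 8, so some value is ≤ 7.
Taking 7 copies of 7 and 3 copies of 8 gives exactly 73, so 7 is attained.

7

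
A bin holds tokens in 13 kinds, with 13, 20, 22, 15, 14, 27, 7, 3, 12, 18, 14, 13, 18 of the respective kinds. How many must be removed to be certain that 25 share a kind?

194

In the worst case you take as many as possible of each kind without reaching 25: 13 + 20 + 22 + 15 + 14 + 24 + 7 + 3 + 12 + 18 + 14 + 13 + 18 = 193.
The next one must give 25 of some kind, so 193 + 1 = 194.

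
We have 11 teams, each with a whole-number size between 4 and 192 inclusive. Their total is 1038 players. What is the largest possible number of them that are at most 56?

7

Suppose k of them are at most 56. Those contribute at most 56 each and the rest at most 192 each.
So the total is at most 56k + 192(11 − k) = 2112 − 136k. This must still be ≥ 1038, so k ≤ 7.
k = 7 is achieved by 7 values at 56 and 4 at 192, total 1160; lower one of the 192's by 122 (still > 56) to reach 1038.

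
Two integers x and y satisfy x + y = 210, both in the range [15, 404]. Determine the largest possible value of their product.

For a fixed sum, the product xy is largest when x and y are as close as possible.
Taking x = 105 and y = 105 (both in [15, 404]) gives xy = 11025.

11025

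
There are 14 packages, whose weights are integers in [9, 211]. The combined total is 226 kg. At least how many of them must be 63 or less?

13

If only k of them are at most 63, the other 14 − k are at least 64, so the total is at least (14 − k)·64 + k·9.
This is ≤ 226, so (14 − k)·64 + 9k ≤ 226, which gives k ≥ 13.
Exactly 13 works: 13 values at 9 and 1 at 64 total 181; raise one of the low values by 45 (still ≤ 63) to hit 226.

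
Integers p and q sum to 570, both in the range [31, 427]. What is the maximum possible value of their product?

With p + q fixed, pq peaks when the two are closest together.
Taking p = 285 and q = 285 (both in [31, 427]) gives pq = 81225.

81225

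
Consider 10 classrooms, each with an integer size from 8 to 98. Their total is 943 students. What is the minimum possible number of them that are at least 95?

1

If only k of them are at least 95, the other 10 − k are at most 94, so the total is at most k·98 + (10 − k)·94.
This must reach 943, so k·98 + (10 − k)·94 ≥ 943, giving k ≥ 1.
Exactly 1 works: 1 value at 98 and 9 at 94 total 944; lower one of the high values by 1 (still ≥ 95) to hit 943.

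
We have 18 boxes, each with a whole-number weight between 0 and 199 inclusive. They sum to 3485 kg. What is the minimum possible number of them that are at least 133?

If only k of them are at least 133, the other 18 − k are at most 132, so the total is at most k·199 + (18 − k)·132.
This must reach 3485, so k·199 + (18 − k)·132 ≥ 3485, giving k ≥ 17.
Exactly 17 works: 17 values at 199 and 1 at 132 total 3515; lower one of the high values by 30 (still ≥ 133) to hit 3485.

17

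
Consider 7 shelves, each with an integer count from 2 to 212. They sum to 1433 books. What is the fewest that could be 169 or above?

6

Each value short of 169 is at most 168, costing at least 212 − 168 = 44 against the maximum total of 1484.
We can afford to lose at most 1484 − 1433 = 51, so at most ⌊51/44⌋ = 1 fall short, and at least 6 are ≥ 169.
Exactly 6 works: 6 values at 212 and 1 at 168 total 1440; lower one of the high values by 7 (still ≥ 169) to hit 1433.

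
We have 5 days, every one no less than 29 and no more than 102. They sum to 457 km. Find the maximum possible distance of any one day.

102

To make one day as large as possible, make the other 4 as small as possible.
The other 4 contribute at least 4 × 29 = 116, leaving at most 457 − 116 = 341.
But each day is capped at 102, so the maximum is 102.
Achievable: one at 102 and the other 4 totalling 355, which fits since 4 × 29 ≤ 355 ≤ 4 × 102.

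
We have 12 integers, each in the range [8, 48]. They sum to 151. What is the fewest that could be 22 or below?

Let j be the number exceeding 22. Then the total is ≥ 23·j + 8·(12 − j) = 96 + 15j.
So 15j ≤ 55 and j ≤ 3; hence at least 12 − 3 = 9 are ≤ 22.
Exactly 9 works: 9 values at 8 and 3 at 23 total 141; raise one of the low values by 10 (still ≤ 22) to hit 151.

9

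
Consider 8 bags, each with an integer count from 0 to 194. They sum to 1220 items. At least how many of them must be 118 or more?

If only k of them are at least 118, the other 8 − k are at most 117, so the total is at most k·194 + (8 − k)·117.
This must reach 1220, so k·194 + (8 − k)·117 ≥ 1220, giving k ≥ 4.
Exactly 4 works: 4 values at 194 and 4 at 117 total 1244; lower one of the high values by 24 (still ≥ 118) to hit 1220.

4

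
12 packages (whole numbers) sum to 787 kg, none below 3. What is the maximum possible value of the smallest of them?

The average is 787/12 < 66, so some value is ≤ 65.
Achievable: 5 of them at 65 and 7 at 66 total 787.

65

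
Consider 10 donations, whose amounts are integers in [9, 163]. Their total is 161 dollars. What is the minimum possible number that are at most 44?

Let j be the number exceeding 44. Then the total is ≥ 45·j + 9·(10 − j) = 90 + 36j.
So 36j ≤ 71 and j ≤ 1; hence at least 10 − 1 = 9 are ≤ 44.
Exactly 9 works: 9 values at 9 and 1 at 45 total 126; raise one of the low values by 35 (still ≤ 44) to hit 161.

9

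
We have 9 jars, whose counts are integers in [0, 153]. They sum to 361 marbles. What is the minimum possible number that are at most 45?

2

Each value above 45 is at least 46, contributing at least 46 − 0 = 46 above the floor 0.
The sum exceeds the floor total 0 by 361, so at most ⌊361/46⌋ = 7 exceed 45, and at least 2 are ≤ 45.
Exactly 2 works: 2 values at 0 and 7 at 46 total 322; raise one of the low values by 39 (still ≤ 45) to hit 361.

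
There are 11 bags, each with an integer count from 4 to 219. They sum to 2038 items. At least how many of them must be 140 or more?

7

If only k of them are at least 140, the other 11 − k are at most 139, so the total is at most k·219 + (11 − k)·139.
This must reach 2038, so k·219 + (11 − k)·139 ≥ 2038, giving k ≥ 7.
Exactly 7 works: 7 values at 219 and 4 at 139 total 2089; lower one of the high values by 51 (still ≥ 140) to hit 2038.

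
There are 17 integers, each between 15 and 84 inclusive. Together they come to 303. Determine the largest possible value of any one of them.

63

To make one integer as large as possible, make the other 16 as small as possible.
The other 16 contribute at least 16 × 15 = 240, leaving at most 303 − 240 = 63.
Since 63 ≤ 84, this is achievable: one at 63 and 16 at 15.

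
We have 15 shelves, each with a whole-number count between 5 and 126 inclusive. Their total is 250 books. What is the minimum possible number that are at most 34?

Each value above 34 is at least 35, contributing at least 35 − 5 = 30 above the floor 5.
The sum exceeds the floor total 75 by 175, so at most ⌊175/30⌋ = 5 exceed 34, and at least 10 are ≤ 34.
Exactly 10 works: 10 values at 5 and 5 at 35 total 225; raise one of the low values by 25 (still ≤ 34) to hit 250.

10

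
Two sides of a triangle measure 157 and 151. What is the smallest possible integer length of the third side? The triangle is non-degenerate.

7

The third side must exceed |157 − 151| = 6.
The smallest integer above 6 is 7.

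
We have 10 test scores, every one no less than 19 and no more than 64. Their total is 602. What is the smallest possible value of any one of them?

26

Minimizing one value means maximizing the remaining 9.
The other 9 contribute at most 9 × 64 = 576, leaving at least 602 − 576 = 26.
Since 26 ≥ 19, this is achievable: one at 26 and 9 at 64.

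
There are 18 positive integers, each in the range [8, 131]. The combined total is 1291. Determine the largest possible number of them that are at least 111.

If k of the values are ≥ 111, the total is ≥ 111k + 8(18 − k).
Setting 111k + 8(18 − k) ≤ 1291 gives 103k ≤ 1147, so k ≤ 11.
k = 11 is achieved by 11 values at 111 and 7 at 8, total 1277; add 14 to one value (staying below 111) to reach 1291.

11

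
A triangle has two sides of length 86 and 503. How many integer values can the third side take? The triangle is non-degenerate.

The triangle inequality gives |86 − 503| < c < 86 + 503, i.e. 417 < c < 589.
So c can be any integer from 418 to 588: 171 values.

171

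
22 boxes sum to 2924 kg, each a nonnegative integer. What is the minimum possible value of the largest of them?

The 22 values sum to 2924, so their maximum is at least ⌈2924/22⌉ = 133.
Taking 2 copies of 132 and 20 copies of 133 gives exactly 2924, so 133 is attained.

133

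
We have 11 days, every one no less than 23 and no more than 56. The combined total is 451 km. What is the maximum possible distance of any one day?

56

To make one day as large as possible, make the other 10 as small as possible.
The other 10 contribute at least 10 × 23 = 230, leaving at most 451 − 230 = 221.
But each day is capped at 56, so the maximum is 56.
Achievable: one at 56 and the other 10 totalling 395, which fits since 10 × 23 ≤ 395 ≤ 10 × 56.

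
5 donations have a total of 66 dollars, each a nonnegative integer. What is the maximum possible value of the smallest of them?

13

The average is 66/5 < 14, so some value is ≤ 13.
Equality holds with 4 values of 13 and 1 value of 14.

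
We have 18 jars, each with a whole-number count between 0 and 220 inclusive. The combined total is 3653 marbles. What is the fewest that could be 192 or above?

8

Each value short of 192 is at most 191, costing at least 220 − 191 = 29 against the maximum total of 3960.
We can afford to lose at most 3960 − 3653 = 307, so at most ⌊307/29⌋ = 10 fall short, and at least 8 are ≥ 192.
Exactly 8 works: 8 values at 220 and 10 at 191 total 3670; lower one of the high values by 17 (still ≥ 192) to hit 3653.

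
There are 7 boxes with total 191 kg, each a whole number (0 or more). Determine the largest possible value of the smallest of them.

27

If every one of the 7 were at least 28, the total would be at least 7 × 28 = 196 > 191.
Taking 5 copies of 27 and 2 copies of 28 gives exactly 191, so 27 is attained.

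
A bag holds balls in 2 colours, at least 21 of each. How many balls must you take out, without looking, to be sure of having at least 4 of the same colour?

7

In the worst case you draw 3 of each of the 2 colours: 2 × 3 = 6.
One more forces 4 of some colour, so 6 + 1 = 7.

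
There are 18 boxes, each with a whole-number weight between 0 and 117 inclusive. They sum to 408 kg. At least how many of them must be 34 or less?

Let j be the number exceeding 34. Then the total is ≥ 35·j + 0·(18 − j) = 0 + 35j.
So 35j ≤ 408 and j ≤ 11; hence at least 18 − 11 = 7 are ≤ 34.
Exactly 7 works: 7 values at 0 and 11 at 35 total 385; raise one of the low values by 23 (still ≤ 34) to hit 408.

7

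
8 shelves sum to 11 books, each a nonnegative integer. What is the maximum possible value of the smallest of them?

The 8 values sum to 11, so their minimum is at most ⌊11/8⌋ = 1.
Equality holds with 5 values of 1 and 3 values of 2.

1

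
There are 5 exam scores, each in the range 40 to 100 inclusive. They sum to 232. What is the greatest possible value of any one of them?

72

Maximizing one value means minimizing the remaining 4.
The other 4 contribute at least 4 × 40 = 160, leaving at most 232 − 160 = 72.
Since 72 ≤ 100, this is achievable: one at 72 and 4 at 40.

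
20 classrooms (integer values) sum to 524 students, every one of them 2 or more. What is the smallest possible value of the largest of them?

Some value must be at least ⌈524/20⌉ = 27, since 20 × 26 = 520 < 524.
Taking 16 copies of 26 and 4 copies of 27 gives exactly 524, so 27 is attained.

27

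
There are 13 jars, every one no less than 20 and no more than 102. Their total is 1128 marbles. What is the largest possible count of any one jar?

102

To make one jar as large as possible, make the other 12 as small as possible.
The other 12 contribute at least 12 × 20 = 240, leaving at most 1128 − 240 = 888.
But each jar is capped at 102, so the maximum is 102.
Achievable: one at 102 and the other 12 totalling 1026, which fits since 12 × 20 ≤ 1026 ≤ 12 × 102.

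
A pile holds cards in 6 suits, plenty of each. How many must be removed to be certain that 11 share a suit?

In the worst case you draw 10 of each of the 6 suits: 6 × 10 = 60.
One more forces 11 of some suit, so 60 + 1 = 61.

61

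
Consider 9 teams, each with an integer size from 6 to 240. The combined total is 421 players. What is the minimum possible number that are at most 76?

4

If only k of them are at most 76, the other 9 − k are at least 77, so the total is at least (9 − k)·77 + k·6.
This is ≤ 421, so (9 − k)·77 + 6k ≤ 421, which gives k ≥ 4.
Exactly 4 works: 4 values at 6 and 5 at 77 total 409; raise one of the low values by 12 (still ≤ 76) to hit 421.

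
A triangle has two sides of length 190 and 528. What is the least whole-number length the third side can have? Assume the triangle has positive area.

339

The third side must exceed |190 − 528| = 338.
The smallest integer above 338 is 339.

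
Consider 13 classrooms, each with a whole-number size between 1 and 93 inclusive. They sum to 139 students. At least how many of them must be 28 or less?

9

If only k of them are at most 28, the other 13 − k are at least 29, so the total is at least (13 − k)·29 + k·1.
This is ≤ 139, so (13 − k)·29 + 1k ≤ 139, which gives k ≥ 9.
Exactly 9 works: 9 values at 1 and 4 at 29 total 125; raise one of the low values by 14 (still ≤ 28) to hit 139.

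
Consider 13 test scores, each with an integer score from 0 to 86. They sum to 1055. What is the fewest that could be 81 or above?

3

Suppose at most 13 − j of them reach 81; then j values are ≤ 80 and the rest ≤ 86.
The total is then ≤ 80·j + 86·(13 − j) = 1118 − 6j. For this to be ≥ 1055 we need j ≤ 10, so at least 13 − 10 = 3 must reach 81.
Exactly 3 works: 3 values at 86 and 10 at 80 total 1058; lower one of the high values by 3 (still ≥ 81) to hit 1055.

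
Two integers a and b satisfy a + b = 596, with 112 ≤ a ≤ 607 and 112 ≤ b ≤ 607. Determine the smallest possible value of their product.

54208

For a fixed sum, ab is smallest when a and b are as far apart as possible.
At the endpoint a = 112, b = 596 − 112 = 484, so ab = 112 × 484 = 54208.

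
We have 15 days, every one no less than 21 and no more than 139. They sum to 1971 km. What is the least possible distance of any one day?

Minimizing one value means maximizing the remaining 14.
The other 14 contribute at most 14 × 139 = 1946, leaving at least 1971 − 1946 = 25.
Since 25 ≥ 21, this is achievable: one at 25 and 14 at 139.

25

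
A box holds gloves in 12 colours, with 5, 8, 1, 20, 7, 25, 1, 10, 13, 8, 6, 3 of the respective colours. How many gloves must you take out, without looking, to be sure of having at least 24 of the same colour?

106

In the worst case you take as many as possible of each colour without reaching 24: 5 + 8 + 1 + 20 + 7 + 23 + 1 + 10 + 13 + 8 + 6 + 3 = 105.
The next one must give 24 of some colour, so 105 + 1 = 106.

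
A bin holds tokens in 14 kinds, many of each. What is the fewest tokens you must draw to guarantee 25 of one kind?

You could draw 24 of every kind without reaching 25 of any — 336 in all.
One more forces 25 of some kind, so 336 + 1 = 337.

337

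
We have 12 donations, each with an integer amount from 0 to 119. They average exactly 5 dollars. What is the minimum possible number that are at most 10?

The total is 12 × 5 = 60.
Each value above 10 is at least 11, contributing at least 11 − 0 = 11 above the floor 0.
The sum exceeds the floor total 0 by 60, so at most ⌊60/11⌋ = 5 exceed 10, and at least 7 are ≤ 10.
Exactly 7 works: 7 values at 0 and 5 at 11 total 55; raise one of the low values by 5 (still ≤ 10) to hit 60.

7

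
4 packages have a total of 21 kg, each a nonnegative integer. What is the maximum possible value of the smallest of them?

The 4 values sum to 21, so their minimum is at most ⌊21/4⌋ = 5.
Equality holds with 3 values of 5 and 1 value of 6.

5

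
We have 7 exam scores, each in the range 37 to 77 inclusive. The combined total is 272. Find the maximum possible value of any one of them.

Maximizing one value means minimizing the remaining 6.
The other 6 contribute at least 6 × 37 = 222, leaving at most 272 − 222 = 50.
Since 50 ≤ 77, this is achievable: one at 50 and 6 at 37.

50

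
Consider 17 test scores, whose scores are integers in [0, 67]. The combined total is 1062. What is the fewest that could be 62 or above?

5

If only k of them are at least 62, the other 17 − k are at most 61, so the total is at most k·67 + (17 − k)·61.
This must reach 1062, so k·67 + (17 − k)·61 ≥ 1062, giving k ≥ 5.
Exactly 5 works: 5 values at 67 and 12 at 61 total 1067; lower one of the high values by 5 (still ≥ 62) to hit 1062.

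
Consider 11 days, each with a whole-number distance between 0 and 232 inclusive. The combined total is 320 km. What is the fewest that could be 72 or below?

7

If only k of them are at most 72, the other 11 − k are at least 73, so the total is at least (11 − k)·73 + k·0.
This is ≤ 320, so (11 − k)·73 + 0k ≤ 320, which gives k ≥ 7.
Exactly 7 works: 7 values at 0 and 4 at 73 total 292; raise one of the low values by 28 (still ≤ 72) to hit 320.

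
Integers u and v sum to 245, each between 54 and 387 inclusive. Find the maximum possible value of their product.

15006

For a fixed sum, the product uv is largest when u and v are as close as possible.
Taking u = 122 and v = 123 (both in [54, 387]) gives uv = 15006.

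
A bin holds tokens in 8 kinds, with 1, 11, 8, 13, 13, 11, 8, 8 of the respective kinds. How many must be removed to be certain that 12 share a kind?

In the worst case you take as many as possible of each kind without reaching 12: 1 + 11 + 8 + 11 + 11 + 11 + 8 + 8 = 69.
The next one must give 12 of some kind, so 69 + 1 = 70.

70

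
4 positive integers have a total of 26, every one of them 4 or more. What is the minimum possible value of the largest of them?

7

The average is 26/4 > 6, so not all 4 can be 6 or less; the largest is ≥ 7.
Taking 2 copies of 6 and 2 copies of 7 gives exactly 26, so 7 is attained.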